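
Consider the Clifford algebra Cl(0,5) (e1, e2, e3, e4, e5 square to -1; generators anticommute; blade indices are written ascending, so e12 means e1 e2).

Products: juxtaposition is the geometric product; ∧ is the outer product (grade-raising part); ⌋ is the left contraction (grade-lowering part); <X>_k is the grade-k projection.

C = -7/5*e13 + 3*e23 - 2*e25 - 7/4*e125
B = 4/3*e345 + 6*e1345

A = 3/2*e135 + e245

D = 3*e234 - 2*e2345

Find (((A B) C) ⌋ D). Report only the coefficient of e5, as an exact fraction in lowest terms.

step 1: -9*e4 + 2*e14 - 4/3*e23 + 6*e123
step 2: 4 - 18*e1 - 42/5*e2 - 28/15*e12 + 14/5*e34 + 79/6*e35 + 63/5*e134 - 29/3*e135 - 27*e234 - 29/2*e245 + 6*e1234 + 79/4*e1245
step 3: -81 - 42/5*e2 + 29*e3 + 54*e5 - 79/3*e24 + 28/5*e25 + 126/5*e34 + 12*e234 - 84/5*e345 - 8*e2345
Answer: 54


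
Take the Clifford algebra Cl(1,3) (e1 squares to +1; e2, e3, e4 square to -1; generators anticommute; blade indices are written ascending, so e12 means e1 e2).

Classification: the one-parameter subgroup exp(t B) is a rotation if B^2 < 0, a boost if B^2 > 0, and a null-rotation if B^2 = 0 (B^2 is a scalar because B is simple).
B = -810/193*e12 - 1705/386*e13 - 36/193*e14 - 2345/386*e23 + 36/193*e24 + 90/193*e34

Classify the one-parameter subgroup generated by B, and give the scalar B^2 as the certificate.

B^2 term by term: the squares give (-810/193)^2*(e12)^2 + (-1705/386)^2*(e13)^2 + (-36/193)^2*(e14)^2 + (-2345/386)^2*(e23)^2 + (36/193)^2*(e24)^2 + (90/193)^2*(e34)^2 = 656100/37249*(+1) + 2907025/148996*(+1) + 1296/37249*(+1) + 5499025/148996*(-1) + 1296/37249*(-1) + 8100/37249*(-1) = 0 (each basis 2-blade squares to minus the product of its generators' squares); cross terms between blades sharing an index anticommute and cancel; the commuting (index-disjoint) pairs give grade-4 terms 2*c*c'*(blade product), which cancel blade by blade — e1234: -145800/37249 + 61380/37249 + 84420/37249 = 0 — confirming B is simple. So B^2 = 0.
Answer: null-rotation, certificate B^2 = 0. One invariant decides it: the square 0 survives every conjugation, and its sign is exactly the classification.


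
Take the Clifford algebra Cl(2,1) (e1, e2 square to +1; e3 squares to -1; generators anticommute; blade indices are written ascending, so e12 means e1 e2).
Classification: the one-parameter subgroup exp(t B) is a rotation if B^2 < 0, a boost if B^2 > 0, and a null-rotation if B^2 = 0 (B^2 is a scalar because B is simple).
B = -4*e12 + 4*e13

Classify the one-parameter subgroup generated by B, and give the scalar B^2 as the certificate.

B^2 term by term: the squares give (-4)^2*(e12)^2 + (4)^2*(e13)^2 = 16*(-1) + 16*(+1) = 0 (each basis 2-blade squares to minus the product of its generators' squares); cross terms between blades sharing an index anticommute and cancel. So B^2 = 0.
Answer: null-rotation, certificate B^2 = 0. B^2 = 0 is basis-independent, so its sign is the whole story.


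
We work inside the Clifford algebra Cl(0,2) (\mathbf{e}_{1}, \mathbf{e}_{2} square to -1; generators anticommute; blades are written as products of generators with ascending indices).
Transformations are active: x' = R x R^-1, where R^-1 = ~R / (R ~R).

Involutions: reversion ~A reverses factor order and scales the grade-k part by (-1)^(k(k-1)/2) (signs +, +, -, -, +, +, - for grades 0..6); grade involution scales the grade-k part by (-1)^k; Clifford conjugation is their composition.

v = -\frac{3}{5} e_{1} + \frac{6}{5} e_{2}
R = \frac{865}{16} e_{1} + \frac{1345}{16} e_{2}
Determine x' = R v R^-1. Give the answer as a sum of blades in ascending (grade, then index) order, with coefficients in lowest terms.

~R = \frac{865}{16} e_{1} + \frac{1345}{16} e_{2}, and R ~R = -\frac{1278625}{128}, so R^-1 = ~R / (-\frac{1278625}{128}).
R v = -\frac{1095}{16} + \frac{1845}{16} e_{1} e_{2}
Answer: \frac{68574}{51145} e_{1} - \frac{2463}{51145} e_{2}


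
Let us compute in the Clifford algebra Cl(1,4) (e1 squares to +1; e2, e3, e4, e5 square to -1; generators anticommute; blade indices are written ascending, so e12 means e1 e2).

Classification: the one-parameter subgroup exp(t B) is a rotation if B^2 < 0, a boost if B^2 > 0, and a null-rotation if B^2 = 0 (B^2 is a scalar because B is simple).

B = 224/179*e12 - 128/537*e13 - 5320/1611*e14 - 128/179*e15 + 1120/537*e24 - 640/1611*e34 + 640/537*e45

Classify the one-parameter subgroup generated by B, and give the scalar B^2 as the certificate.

B^2 term by term: the squares give (224/179)^2*(e12)^2 + (-128/537)^2*(e13)^2 + (-5320/1611)^2*(e14)^2 + (-128/179)^2*(e15)^2 + (1120/537)^2*(e24)^2 + (-640/1611)^2*(e34)^2 + (640/537)^2*(e45)^2 = 50176/32041*(+1) + 16384/288369*(+1) + 28302400/2595321*(+1) + 16384/32041*(+1) + 1254400/288369*(-1) + 409600/2595321*(-1) + 409600/288369*(-1) = 64/9 (each basis 2-blade squares to minus the product of its generators' squares); cross terms between blades sharing an index anticommute and cancel; the commuting (index-disjoint) pairs give grade-4 terms 2*c*c'*(blade product), which cancel blade by blade — e1234: -286720/288369 + 286720/288369 = 0; e1245: 286720/96123 - 286720/96123 = 0; e1345: -163840/288369 + 163840/288369 = 0 — confirming B is simple. So B^2 = 64/9.
Answer: boost, certificate B^2 = 64/9. Note: conjugating B changes its blade decomposition but never the scalar B^2 = 64/9, whose sign settles the classification.


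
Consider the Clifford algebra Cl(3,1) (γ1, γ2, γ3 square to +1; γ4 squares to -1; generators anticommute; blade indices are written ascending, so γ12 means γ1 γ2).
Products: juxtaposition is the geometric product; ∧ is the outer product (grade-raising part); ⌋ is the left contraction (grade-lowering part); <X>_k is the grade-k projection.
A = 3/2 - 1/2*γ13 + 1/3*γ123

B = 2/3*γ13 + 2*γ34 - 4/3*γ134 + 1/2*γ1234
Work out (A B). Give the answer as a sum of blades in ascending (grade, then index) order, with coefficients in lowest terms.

step 1: 1/3 + 2/9*γ2 - 5/6*γ4 + γ13 - γ14 - 25/36*γ24 + 3*γ34 + 2/3*γ124 - 2*γ134 + 3/4*γ1234
Answer: 1/3 + 2/9*γ2 - 5/6*γ4 + γ13 - γ14 - 25/36*γ24 + 3*γ34 + 2/3*γ124 - 2*γ134 + 3/4*γ1234


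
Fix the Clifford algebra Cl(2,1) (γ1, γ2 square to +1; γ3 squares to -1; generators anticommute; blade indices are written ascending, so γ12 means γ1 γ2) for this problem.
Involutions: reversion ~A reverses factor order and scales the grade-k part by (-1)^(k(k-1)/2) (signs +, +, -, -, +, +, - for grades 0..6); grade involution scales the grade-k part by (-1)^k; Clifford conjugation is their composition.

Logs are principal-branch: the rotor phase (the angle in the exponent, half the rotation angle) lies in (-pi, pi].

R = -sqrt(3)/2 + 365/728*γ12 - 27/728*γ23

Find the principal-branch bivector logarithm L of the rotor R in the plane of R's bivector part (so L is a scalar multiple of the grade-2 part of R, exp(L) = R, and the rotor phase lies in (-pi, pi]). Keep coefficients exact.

The scalar part of R is -sqrt(3)/2, which fixes the principal-branch rotor phase; the unit plane is then the bivector part divided by the sine of that phase, and L is that plane scaled by the phase.
Concretely: cos(phase) = -sqrt(3)/2 gives phase = ±5*pi/6, and since phase/sin(phase) is even the sign is immaterial: L = (phase/sin(phase)) * <R>_2 = (5*pi/3) * <R>_2.
Answer: 1825*pi/2184*γ12 - 45*pi/728*γ23


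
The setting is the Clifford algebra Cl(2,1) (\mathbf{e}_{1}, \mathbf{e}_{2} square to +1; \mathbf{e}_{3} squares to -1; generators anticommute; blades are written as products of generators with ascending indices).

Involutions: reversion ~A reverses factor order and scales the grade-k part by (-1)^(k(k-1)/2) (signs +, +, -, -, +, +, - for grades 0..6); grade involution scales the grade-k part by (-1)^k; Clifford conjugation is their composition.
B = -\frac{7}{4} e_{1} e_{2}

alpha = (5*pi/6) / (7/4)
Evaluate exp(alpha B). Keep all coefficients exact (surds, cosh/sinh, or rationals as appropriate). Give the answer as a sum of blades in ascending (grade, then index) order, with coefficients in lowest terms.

B^2 = (-\frac{7}{4})^2*(e_{1} e_{2})^2 = \frac{49}{16}*(-1) = -\frac{49}{16} (a basis 2-blade squares to minus the product of its generators' squares).
B^2 = -\frac{49}{16} — the series telescopes trigonometrically here: l = \frac{7}{4}, alpha*l = \frac{5 \pi}{6}, so exp(alpha B) = cos(\frac{5 \pi}{6}) + (sin(\frac{5 \pi}{6})/(\frac{7}{4}))*B = - \frac{\sqrt{3}}{2} + (\frac{2}{7})*B.
Answer: - \frac{\sqrt{3}}{2} - \frac{1}{2} e_{1} e_{2}


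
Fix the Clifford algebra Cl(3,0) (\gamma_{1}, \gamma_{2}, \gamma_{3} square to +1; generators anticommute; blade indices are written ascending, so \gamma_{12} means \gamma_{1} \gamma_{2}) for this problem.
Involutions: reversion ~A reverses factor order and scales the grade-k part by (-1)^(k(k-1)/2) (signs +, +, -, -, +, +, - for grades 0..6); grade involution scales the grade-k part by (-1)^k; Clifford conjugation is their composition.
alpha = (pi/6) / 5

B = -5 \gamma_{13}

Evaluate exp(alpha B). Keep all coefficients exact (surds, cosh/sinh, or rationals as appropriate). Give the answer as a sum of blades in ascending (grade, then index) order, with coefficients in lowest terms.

B^2 = (-5)^2*(\gamma_{13})^2 = 25*(-1) = -25 (a basis 2-blade squares to minus the product of its generators' squares).
B^2 = -25 — circular case — the even/odd split gives cos and sin: l = 5, alpha*l = \frac{\pi}{6}, so exp(alpha B) = cos(\frac{\pi}{6}) + (sin(\frac{\pi}{6})/5)*B = \frac{\sqrt{3}}{2} + (\frac{1}{10})*B.
Answer: \frac{\sqrt{3}}{2} - \frac{1}{2} \gamma_{13}


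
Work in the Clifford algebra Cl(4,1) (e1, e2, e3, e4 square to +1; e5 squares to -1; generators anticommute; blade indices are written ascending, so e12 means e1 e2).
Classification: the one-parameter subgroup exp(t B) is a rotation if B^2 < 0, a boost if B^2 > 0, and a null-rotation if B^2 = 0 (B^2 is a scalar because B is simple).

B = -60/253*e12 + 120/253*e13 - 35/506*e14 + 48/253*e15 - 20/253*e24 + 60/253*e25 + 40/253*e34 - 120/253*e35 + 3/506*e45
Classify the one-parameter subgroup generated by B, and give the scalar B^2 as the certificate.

B^2 term by term: the squares give (-60/253)^2*(e12)^2 + (120/253)^2*(e13)^2 + (-35/506)^2*(e14)^2 + (48/253)^2*(e15)^2 + (-20/253)^2*(e24)^2 + (60/253)^2*(e25)^2 + (40/253)^2*(e34)^2 + (-120/253)^2*(e35)^2 + (3/506)^2*(e45)^2 = 3600/64009*(-1) + 14400/64009*(-1) + 1225/256036*(-1) + 2304/64009*(+1) + 400/64009*(-1) + 3600/64009*(+1) + 1600/64009*(-1) + 14400/64009*(+1) + 9/256036*(+1) = 0 (each basis 2-blade squares to minus the product of its generators' squares); cross terms between blades sharing an index anticommute and cancel; the commuting (index-disjoint) pairs give grade-4 terms 2*c*c'*(blade product), which cancel blade by blade — e1234: -4800/64009 + 4800/64009 = 0; e1235: 14400/64009 - 14400/64009 = 0; e1245: -180/64009 + 2100/64009 - 1920/64009 = 0; e1345: 360/64009 - 4200/64009 + 3840/64009 = 0; e2345: -4800/64009 + 4800/64009 = 0 — confirming B is simple. So B^2 = 0.
Answer: null-rotation, certificate B^2 = 0. Certificate logic: 0 is a conjugation-invariant scalar, so its sign fixes rotation versus boost versus null-rotation outright.


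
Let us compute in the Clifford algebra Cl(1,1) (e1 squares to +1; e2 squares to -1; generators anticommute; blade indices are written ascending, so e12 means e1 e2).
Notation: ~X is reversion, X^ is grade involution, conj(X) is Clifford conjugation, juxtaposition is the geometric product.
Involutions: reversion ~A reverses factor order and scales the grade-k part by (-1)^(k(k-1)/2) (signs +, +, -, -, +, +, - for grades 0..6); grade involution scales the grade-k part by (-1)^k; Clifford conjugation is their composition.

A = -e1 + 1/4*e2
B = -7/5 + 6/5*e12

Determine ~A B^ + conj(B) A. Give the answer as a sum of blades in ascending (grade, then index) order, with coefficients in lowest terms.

first term: 17/10*e1 - 31/20*e2
second term: 17/10*e1 - 31/20*e2
Answer: 17/5*e1 - 31/10*e2


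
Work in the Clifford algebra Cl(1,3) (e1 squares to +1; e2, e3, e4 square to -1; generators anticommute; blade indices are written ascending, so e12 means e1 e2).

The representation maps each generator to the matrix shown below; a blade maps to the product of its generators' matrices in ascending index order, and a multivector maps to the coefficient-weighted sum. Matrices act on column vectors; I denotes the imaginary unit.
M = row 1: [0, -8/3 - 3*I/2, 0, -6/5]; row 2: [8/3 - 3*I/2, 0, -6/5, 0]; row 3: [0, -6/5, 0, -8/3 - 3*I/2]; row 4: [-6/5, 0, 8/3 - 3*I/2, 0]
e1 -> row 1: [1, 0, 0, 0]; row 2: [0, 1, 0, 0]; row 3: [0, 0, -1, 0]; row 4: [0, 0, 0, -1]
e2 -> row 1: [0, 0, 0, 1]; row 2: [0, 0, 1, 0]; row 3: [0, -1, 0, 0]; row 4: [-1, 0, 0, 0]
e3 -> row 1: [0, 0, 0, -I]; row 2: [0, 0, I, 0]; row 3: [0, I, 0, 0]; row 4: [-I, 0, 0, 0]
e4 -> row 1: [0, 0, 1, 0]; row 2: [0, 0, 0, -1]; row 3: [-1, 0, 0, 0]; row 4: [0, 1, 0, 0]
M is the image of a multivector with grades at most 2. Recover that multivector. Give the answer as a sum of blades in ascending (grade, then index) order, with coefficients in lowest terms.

Method: the blade images are trace-orthogonal — tr(rho(e_A) rho(e_B)^-1) = 4 if A = B and 0 otherwise — and rho(e_A)^-1 = (e_A)^2 * rho(e_A) with (e_A)^2 = +1 or -1, so the coefficient of e_A in the preimage is (e_A)^2 * tr(M rho(e_A))/4.
Nonzero projections over blades of grade <= 2: e12: (e12)^2 = +1, tr(M rho(e12)) = -24/5, coefficient -6/5; e24: (e24)^2 = -1, tr(M rho(e24)) = 32/3, coefficient -8/3; e34: (e34)^2 = -1, tr(M rho(e34)) = -6, coefficient 3/2. Every other blade of grade <= 2 projects to 0.
Answer: -6/5*e12 - 8/3*e24 + 3/2*e34


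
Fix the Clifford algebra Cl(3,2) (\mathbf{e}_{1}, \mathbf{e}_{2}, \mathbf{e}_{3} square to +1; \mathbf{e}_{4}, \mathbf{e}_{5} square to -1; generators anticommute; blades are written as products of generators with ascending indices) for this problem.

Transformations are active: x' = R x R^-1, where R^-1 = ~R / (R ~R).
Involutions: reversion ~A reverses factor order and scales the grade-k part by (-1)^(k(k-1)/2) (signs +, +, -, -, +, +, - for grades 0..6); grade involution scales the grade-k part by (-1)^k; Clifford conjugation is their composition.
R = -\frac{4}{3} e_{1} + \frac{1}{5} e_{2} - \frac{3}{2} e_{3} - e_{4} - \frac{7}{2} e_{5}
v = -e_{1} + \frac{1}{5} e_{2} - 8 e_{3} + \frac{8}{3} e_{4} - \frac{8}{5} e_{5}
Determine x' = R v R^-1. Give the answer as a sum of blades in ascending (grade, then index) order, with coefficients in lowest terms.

~R = -\frac{4}{3} e_{1} + \frac{1}{5} e_{2} - \frac{3}{2} e_{3} - e_{4} - \frac{7}{2} e_{5}, and R ~R = -\frac{2066}{225}, so R^-1 = ~R / (-\frac{2066}{225}).
R v = \frac{261}{25} - \frac{1}{15} e_{1} e_{2} + \frac{55}{6} e_{1} e_{3} - \frac{41}{9} e_{1} e_{4} - \frac{41}{30} e_{1} e_{5} - \frac{13}{10} e_{2} e_{3} + \frac{11}{15} e_{2} e_{4} + \frac{19}{50} e_{2} e_{5} - 12 e_{3} e_{4} - \frac{128}{5} e_{3} e_{5} + \frac{164}{15} e_{4} e_{5}
Answer: \frac{4165}{1033} e_{1} - \frac{3382}{5165} e_{2} + \frac{23575}{2066} e_{3} - \frac{1217}{3099} e_{4} + \frac{98743}{10330} e_{5}


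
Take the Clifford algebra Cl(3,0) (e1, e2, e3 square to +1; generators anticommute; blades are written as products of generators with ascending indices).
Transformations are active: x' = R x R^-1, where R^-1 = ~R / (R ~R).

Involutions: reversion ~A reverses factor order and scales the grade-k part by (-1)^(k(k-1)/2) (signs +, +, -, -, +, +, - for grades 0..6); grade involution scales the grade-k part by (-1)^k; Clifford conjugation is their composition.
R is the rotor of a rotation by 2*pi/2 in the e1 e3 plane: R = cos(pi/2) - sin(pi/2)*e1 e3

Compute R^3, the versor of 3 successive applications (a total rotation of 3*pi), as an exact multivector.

Rotor phase runs at HALF the rotation angle; powers of one rotor simply add phase, so after 3 steps in e1 e3 the phase is 3*pi/2 = 3*pi/2 and R^3 = cos(3*pi/2) - sin(3*pi/2)*e1 e3.
cos(3*pi/2) = 0 and sin(3*pi/2) = -1, so R^3 = e1 e3. The net rotation is 1*pi (after discarding 1 full turn, each of which contributes a factor -1 to the rotor); the rotor keeps the half-angle phase exactly.
Answer: e1 e3


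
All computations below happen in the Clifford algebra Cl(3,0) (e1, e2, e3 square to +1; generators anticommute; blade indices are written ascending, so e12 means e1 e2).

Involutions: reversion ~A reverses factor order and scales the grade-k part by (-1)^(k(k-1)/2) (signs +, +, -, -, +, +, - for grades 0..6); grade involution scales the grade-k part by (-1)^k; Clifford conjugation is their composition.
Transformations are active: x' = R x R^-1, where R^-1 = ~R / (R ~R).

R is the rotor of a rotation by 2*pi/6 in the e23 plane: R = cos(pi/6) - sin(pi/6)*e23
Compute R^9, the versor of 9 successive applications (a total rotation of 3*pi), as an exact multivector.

Because a rotor carries half the rotation angle, composing 9 copies of this e23-plane rotor multiplies the phase: 9*(pi/6) = 3*pi/2, hence R^9 = cos(3*pi/2) - sin(3*pi/2)*e23.
cos(3*pi/2) = 0 and sin(3*pi/2) = -1, so R^9 = e23. The net rotation is 1*pi (after discarding 1 full turn, each of which contributes a factor -1 to the rotor); the rotor keeps the half-angle phase exactly.
Answer: e23


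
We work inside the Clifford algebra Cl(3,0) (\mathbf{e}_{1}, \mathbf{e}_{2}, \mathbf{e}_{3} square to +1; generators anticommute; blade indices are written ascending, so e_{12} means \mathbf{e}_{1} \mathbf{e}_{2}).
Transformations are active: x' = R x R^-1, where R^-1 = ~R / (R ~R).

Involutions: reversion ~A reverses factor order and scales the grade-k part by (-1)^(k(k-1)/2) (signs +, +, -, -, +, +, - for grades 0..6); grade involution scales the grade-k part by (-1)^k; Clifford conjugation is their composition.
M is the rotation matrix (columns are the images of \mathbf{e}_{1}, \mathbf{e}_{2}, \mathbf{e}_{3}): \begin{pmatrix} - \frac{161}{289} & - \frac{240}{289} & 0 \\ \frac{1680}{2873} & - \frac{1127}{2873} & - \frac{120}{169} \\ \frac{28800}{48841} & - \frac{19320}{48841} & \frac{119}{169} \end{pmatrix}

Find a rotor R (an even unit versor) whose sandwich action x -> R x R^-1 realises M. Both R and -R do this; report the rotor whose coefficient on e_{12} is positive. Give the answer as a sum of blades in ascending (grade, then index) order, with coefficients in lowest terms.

Method: write R = a + b12*e_{12} + b13*e_{13} + b23*e_{23} with a^2 + b12^2 + b13^2 + b23^2 = 1 (so R^-1 = ~R). Expanding the columns R e_j ~R gives tr M = 4a^2 - 1 and, from the antisymmetric part, M21 - M12 = -4a*b12, M13 - M31 = 4a*b13, M32 - M23 = -4a*b23.
Here tr M = -\frac{11977}{48841}, so a^2 = (1 + tr M)/4 = \frac{9216}{48841} and a = ±\frac{96}{221}. Taking a = \frac{96}{221}: M21 - M12 = \frac{69120}{48841}, M13 - M31 = -\frac{28800}{48841}, M32 - M23 = \frac{15360}{48841}, giving b12 = -\frac{180}{221}, b13 = -\frac{75}{221}, b23 = -\frac{40}{221}, i.e. R = \frac{96}{221} - \frac{180}{221} e_{12} - \frac{75}{221} e_{13} - \frac{40}{221} e_{23}.
Its e_{12} coefficient is negative, so report the other preimage -R.
Answer: -\frac{96}{221} + \frac{180}{221} e_{12} + \frac{75}{221} e_{13} + \frac{40}{221} e_{23}. Note: both R and -R realise this M (trace -\frac{11977}{48841}); the covering map identifies them, and the e_{12}-coefficient sign is the tie-breaker.


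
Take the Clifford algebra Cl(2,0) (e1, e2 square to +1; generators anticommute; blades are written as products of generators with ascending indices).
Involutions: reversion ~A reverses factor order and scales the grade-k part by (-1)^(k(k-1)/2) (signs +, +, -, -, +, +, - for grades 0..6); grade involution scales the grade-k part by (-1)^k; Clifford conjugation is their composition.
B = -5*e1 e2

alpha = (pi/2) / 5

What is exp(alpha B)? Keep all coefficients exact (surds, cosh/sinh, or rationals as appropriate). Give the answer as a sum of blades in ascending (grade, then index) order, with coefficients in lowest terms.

B^2 = (-5)^2*(e1 e2)^2 = 25*(-1) = -25 (a basis 2-blade squares to minus the product of its generators' squares).
B^2 = -25 — circular case — the even/odd split gives cos and sin: l = 5, alpha*l = pi/2, so exp(alpha B) = cos(pi/2) + (sin(pi/2)/5)*B = 0 + (1/5)*B.
Answer: -e1 e2


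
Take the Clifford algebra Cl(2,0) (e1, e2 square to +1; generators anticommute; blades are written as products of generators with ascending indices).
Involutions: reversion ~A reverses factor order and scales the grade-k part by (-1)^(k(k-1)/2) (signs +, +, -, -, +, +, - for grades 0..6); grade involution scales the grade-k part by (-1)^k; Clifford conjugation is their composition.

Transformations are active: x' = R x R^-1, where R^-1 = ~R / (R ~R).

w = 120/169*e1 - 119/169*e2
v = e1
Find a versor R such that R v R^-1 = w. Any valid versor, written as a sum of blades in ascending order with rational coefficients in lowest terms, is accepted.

Sketch: the shared square 1 makes R = v + w = 289/169*e1 - 119/169*e2 the natural versor; its sandwich fixes that direction, negates (v - w)/2, and sends v to w.
Answer: 289/169*e1 - 119/169*e2


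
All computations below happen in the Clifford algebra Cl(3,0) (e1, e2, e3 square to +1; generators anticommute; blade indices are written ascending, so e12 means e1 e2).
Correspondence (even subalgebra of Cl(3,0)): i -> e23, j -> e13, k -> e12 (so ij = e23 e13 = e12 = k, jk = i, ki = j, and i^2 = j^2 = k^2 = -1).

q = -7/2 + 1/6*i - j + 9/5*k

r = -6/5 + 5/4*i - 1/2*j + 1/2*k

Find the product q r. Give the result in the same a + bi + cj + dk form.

In blades: q = -7/2 + 9/5*e12 - e13 + 1/6*e23, r = -6/5 + 1/2*e12 - 1/2*e13 + 5/4*e23.
Distribute q over r term by term (generator squares from the signature, products reordered to ascending indices): (-7/2)*r = 21/5 - 7/4*e12 + 7/4*e13 - 35/8*e23; (9/5*e12)*r = -9/10 - 54/25*e12 + 9/4*e13 + 9/10*e23; (-e13)*r = -1/2 + 5/4*e12 + 6/5*e13 - 1/2*e23; (1/6*e23)*r = -5/24 - 1/12*e12 - 1/12*e13 - 1/5*e23.
Sum: 311/120 - 823/300*e12 + 307/60*e13 - 167/40*e23; translating back through the correspondence:
Answer: 311/120 - 167/40*i + 307/60*j - 823/300*k


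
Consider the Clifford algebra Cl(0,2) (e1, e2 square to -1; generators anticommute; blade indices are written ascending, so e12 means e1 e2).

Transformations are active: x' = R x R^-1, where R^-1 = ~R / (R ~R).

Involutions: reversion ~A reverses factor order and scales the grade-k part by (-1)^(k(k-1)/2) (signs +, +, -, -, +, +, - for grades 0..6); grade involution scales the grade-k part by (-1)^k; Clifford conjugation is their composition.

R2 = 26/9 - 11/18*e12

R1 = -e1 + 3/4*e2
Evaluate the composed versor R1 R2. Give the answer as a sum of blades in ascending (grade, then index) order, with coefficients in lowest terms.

Distribute over the terms of R1 (each basis-blade product reordered to ascending indices, repeated generators contracted through their squares):
(-e1) R2 = -26/9*e1 - 11/18*e2
(3/4*e2) R2 = -11/24*e1 + 13/6*e2
Summing the partial products and collecting blades:
Answer: -241/72*e1 + 14/9*e2


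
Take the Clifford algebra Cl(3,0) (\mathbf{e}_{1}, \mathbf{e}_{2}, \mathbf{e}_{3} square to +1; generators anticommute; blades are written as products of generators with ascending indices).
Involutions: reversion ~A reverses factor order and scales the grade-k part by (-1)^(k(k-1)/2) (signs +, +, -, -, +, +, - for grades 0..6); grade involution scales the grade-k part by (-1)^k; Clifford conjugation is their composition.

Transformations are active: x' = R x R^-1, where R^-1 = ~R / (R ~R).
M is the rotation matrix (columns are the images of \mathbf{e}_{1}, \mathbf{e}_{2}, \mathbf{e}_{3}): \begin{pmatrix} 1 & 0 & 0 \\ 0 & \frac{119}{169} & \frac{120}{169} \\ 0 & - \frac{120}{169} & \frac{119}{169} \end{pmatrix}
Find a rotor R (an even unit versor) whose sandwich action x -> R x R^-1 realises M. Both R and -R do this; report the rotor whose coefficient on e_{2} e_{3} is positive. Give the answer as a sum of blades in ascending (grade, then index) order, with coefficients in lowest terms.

Method: write R = a + b12*e_{1} e_{2} + b13*e_{1} e_{3} + b23*e_{2} e_{3} with a^2 + b12^2 + b13^2 + b23^2 = 1 (so R^-1 = ~R). Expanding the columns R e_j ~R gives tr M = 4a^2 - 1 and, from the antisymmetric part, M21 - M12 = -4a*b12, M13 - M31 = 4a*b13, M32 - M23 = -4a*b23.
Here tr M = \frac{407}{169}, so a^2 = (1 + tr M)/4 = \frac{144}{169} and a = ±\frac{12}{13}. Taking a = \frac{12}{13}: M21 - M12 = 0, M13 - M31 = 0, M32 - M23 = -\frac{240}{169}, giving b12 = 0, b13 = 0, b23 = \frac{5}{13}, i.e. R = \frac{12}{13} + \frac{5}{13} e_{2} e_{3}.
Its e_{2} e_{3} coefficient is already positive.
Answer: \frac{12}{13} + \frac{5}{13} e_{2} e_{3}. Sheet selection: the two-to-one cover makes ±R indistinguishable at the matrix level (trace \frac{407}{169}), so uniqueness comes from the required sign on e_{2} e_{3}.


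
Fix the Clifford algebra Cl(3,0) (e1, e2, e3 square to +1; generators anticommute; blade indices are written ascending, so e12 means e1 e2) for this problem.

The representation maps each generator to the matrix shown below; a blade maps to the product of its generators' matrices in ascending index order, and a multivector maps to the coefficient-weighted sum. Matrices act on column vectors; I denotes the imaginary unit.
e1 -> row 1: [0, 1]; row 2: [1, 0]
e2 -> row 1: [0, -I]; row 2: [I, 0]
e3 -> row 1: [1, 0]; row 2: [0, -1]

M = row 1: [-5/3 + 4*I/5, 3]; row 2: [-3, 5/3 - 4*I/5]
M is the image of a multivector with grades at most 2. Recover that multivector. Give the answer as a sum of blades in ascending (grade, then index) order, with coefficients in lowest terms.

Method: 1, rho(e1), rho(e2), rho(e3) form a trace-orthogonal basis of the 2x2 complex matrices (tr(X Y) = 2 if X = Y, else 0), so M = m0*1 + m1*rho(e1) + m2*rho(e2) + m3*rho(e3) with m0 = tr(M)/2 = 0, m1 = tr(M rho(e1))/2 = 0, m2 = tr(M rho(e2))/2 = 3*I, m3 = tr(M rho(e3))/2 = -5/3 + 4*I/5.
Multiplying table entries, the bivector images are rho(e12) = I*rho(e3), rho(e13) = -I*rho(e2), rho(e23) = I*rho(e1); with real blade coefficients the real parts of m0..m3 are the coefficients of 1, e1, e2, e3 and the imaginary parts give the bivectors (e23: Im m1, e13: -Im m2, e12: Im m3).
Answer: -5/3*e3 + 4/5*e12 - 3*e13


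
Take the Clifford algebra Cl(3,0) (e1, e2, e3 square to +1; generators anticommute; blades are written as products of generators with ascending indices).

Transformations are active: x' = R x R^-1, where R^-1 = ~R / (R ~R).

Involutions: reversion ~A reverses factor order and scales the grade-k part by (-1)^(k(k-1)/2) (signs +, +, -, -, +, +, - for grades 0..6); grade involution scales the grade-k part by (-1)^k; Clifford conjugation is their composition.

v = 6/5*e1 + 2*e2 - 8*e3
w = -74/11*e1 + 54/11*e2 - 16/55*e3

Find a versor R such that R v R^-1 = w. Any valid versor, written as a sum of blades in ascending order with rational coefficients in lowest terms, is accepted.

Why this works: both vectors square to 1736/25, so q(v) = q(w) and R = v + w = -304/55*e1 + 76/11*e2 - 456/55*e3 carries v to w — its own direction survives, the complement (v - w)/2 flips.
Answer: -304/55*e1 + 76/11*e2 - 456/55*e3


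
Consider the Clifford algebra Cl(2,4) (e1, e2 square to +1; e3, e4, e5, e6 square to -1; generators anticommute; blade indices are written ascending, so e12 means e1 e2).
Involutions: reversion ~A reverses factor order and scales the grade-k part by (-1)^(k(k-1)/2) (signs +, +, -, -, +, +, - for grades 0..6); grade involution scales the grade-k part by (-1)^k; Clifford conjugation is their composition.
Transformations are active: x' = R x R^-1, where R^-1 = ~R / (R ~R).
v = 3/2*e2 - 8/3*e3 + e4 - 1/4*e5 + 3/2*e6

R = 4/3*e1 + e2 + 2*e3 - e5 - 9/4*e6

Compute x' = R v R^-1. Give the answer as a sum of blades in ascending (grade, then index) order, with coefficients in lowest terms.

~R = 4/3*e1 + e2 + 2*e3 - e5 - 9/4*e6, and R ~R = -1049/144, so R^-1 = ~R / (-1049/144).
R v = 239/24 + 2*e12 - 32/9*e13 + 4/3*e14 - 1/3*e15 + 2*e16 - 17/3*e23 + e24 + 5/4*e25 + 39/8*e26 + 2*e34 - 19/6*e35 - 3*e36 + e45 + 9/4*e46 - 33/16*e56
Answer: -3824/1049*e1 - 8883/2098*e2 - 8816/3147*e3 - e4 + 12521/4196*e5 + 9759/2098*e6


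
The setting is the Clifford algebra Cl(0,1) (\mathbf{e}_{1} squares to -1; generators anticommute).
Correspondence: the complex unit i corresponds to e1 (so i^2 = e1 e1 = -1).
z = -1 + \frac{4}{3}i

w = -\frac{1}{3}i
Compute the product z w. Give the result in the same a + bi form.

In blades: z = -1 + \frac{4}{3} e_{1}, w = -\frac{1}{3} e_{1}.
Distribute z over w term by term (generator squares from the signature, products reordered to ascending indices): (-1)*w = \frac{1}{3} e_{1}; (\frac{4}{3} e_{1})*w = \frac{4}{9}.
Sum: \frac{4}{9} + \frac{1}{3} e_{1}; translating back through the correspondence:
Answer: \frac{4}{9} + \frac{1}{3}i


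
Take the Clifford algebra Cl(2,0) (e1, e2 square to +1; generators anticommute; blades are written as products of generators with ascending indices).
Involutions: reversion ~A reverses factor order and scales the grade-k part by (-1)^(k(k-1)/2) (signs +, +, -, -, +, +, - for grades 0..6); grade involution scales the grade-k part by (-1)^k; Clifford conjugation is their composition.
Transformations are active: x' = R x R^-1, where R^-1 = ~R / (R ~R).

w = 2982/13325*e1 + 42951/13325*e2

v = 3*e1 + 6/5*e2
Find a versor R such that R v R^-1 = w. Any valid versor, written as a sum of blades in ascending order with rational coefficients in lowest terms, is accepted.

Key observation: q(v) = q(w) = 261/25 (sandwiches preserve the norm), so R = v + w = 42957/13325*e1 + 58941/13325*e2 works whenever it is invertible — the component of v along it is kept and (v - w)/2 reverses, sending v to w.
Answer: 42957/13325*e1 + 58941/13325*e2


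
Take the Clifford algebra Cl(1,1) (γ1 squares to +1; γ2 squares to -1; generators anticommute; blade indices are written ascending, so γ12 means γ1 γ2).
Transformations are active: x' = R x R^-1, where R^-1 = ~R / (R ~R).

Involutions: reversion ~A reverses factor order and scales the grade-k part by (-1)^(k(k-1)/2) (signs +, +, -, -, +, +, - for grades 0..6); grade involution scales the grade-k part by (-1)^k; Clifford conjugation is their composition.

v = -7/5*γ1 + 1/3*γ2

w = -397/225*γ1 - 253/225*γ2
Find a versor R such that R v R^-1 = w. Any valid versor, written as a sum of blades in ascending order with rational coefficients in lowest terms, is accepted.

Construction: equal norms (both 416/225) license R = v + w = -712/225*γ1 - 178/225*γ2 — nothing changes along that direction, while (v - w)/2 changes sign, so v maps onto w.
Answer: -712/225*γ1 - 178/225*γ2


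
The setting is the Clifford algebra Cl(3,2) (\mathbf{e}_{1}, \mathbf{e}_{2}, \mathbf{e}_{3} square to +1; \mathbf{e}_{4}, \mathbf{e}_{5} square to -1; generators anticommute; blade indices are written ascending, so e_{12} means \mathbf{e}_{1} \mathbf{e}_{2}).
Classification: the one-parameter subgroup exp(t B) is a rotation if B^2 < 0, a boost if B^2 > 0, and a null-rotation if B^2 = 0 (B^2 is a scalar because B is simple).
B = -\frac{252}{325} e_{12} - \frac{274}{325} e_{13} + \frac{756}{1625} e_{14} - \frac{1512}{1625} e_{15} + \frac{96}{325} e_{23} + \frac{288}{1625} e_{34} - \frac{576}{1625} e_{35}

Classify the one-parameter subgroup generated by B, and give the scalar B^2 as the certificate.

B^2 term by term: the squares give (-\frac{252}{325})^2*(e_{12})^2 + (-\frac{274}{325})^2*(e_{13})^2 + (\frac{756}{1625})^2*(e_{14})^2 + (-\frac{1512}{1625})^2*(e_{15})^2 + (\frac{96}{325})^2*(e_{23})^2 + (\frac{288}{1625})^2*(e_{34})^2 + (-\frac{576}{1625})^2*(e_{35})^2 = \frac{63504}{105625}*(-1) + \frac{75076}{105625}*(-1) + \frac{571536}{2640625}*(+1) + \frac{2286144}{2640625}*(+1) + \frac{9216}{105625}*(-1) + \frac{82944}{2640625}*(+1) + \frac{331776}{2640625}*(+1) = -\frac{4}{25} (each basis 2-blade squares to minus the product of its generators' squares); cross terms between blades sharing an index anticommute and cancel; the commuting (index-disjoint) pairs give grade-4 terms 2*c*c'*(blade product), which cancel blade by blade — e_{1234}: -\frac{145152}{528125} + \frac{145152}{528125} = 0; e_{1235}: \frac{290304}{528125} - \frac{290304}{528125} = 0; e_{1345}: \frac{870912}{2640625} - \frac{870912}{2640625} = 0 — confirming B is simple. So B^2 = -\frac{4}{25}.
Answer: rotation, certificate B^2 = -\frac{4}{25}. Check the certificate: B^2 = -\frac{4}{25}, and that sign is decisive whatever form B takes.


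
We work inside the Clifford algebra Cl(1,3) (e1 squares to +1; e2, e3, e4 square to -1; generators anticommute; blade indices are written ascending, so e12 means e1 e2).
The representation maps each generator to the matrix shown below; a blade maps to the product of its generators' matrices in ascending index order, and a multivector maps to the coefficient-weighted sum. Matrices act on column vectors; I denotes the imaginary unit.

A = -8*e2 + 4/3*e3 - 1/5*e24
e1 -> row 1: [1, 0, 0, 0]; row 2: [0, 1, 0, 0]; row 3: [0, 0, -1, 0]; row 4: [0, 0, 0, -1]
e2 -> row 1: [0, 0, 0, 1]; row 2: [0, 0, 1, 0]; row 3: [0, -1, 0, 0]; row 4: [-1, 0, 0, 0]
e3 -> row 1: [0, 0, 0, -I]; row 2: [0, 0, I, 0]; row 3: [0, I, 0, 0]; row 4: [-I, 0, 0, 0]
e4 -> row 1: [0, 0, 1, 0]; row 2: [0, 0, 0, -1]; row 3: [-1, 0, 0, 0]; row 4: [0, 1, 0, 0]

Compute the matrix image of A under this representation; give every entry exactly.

Bivector images (products of the table entries): rho(e24) = rho(e2)rho(e4) = row 1: [0, 1, 0, 0]; row 2: [-1, 0, 0, 0]; row 3: [0, 0, 0, 1]; row 4: [0, 0, -1, 0].
M = (-8)*rho(e2) + (4/3)*rho(e3) + (-1/5)*rho(e24), summed entrywise:
Answer: row 1: [0, -1/5, 0, -8 - 4*I/3]; row 2: [1/5, 0, -8 + 4*I/3, 0]; row 3: [0, 8 + 4*I/3, 0, -1/5]; row 4: [8 - 4*I/3, 0, 1/5, 0]


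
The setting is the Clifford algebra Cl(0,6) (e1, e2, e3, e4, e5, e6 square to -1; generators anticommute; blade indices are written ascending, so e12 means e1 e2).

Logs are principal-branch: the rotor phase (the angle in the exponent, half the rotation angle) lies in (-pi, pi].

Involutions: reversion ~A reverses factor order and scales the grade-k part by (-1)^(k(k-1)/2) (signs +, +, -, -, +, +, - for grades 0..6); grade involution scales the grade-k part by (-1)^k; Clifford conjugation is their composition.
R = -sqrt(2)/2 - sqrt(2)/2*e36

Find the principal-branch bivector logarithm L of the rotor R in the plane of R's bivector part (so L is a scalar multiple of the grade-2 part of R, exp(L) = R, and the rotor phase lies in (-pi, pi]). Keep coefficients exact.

The scalar part of R is -sqrt(2)/2, which fixes the principal-branch rotor phase; the unit plane is then the bivector part divided by the sine of that phase, and L is that plane scaled by the phase.
Concretely: cos(phase) = -sqrt(2)/2 gives phase = ±3*pi/4, and since phase/sin(phase) is even the sign is immaterial: L = (phase/sin(phase)) * <R>_2 = (3*sqrt(2)*pi/4) * <R>_2.
Answer: -3*pi/4*e36


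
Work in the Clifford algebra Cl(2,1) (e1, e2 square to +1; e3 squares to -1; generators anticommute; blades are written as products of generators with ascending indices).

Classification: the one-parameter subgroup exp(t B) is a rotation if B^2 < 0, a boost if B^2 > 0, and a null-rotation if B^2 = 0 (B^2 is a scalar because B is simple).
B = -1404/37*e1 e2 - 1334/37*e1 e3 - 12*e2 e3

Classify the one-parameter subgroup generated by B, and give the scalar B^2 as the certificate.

B^2 term by term: the squares give (-1404/37)^2*(e1 e2)^2 + (-1334/37)^2*(e1 e3)^2 + (-12)^2*(e2 e3)^2 = 1971216/1369*(-1) + 1779556/1369*(+1) + 144*(+1) = 4 (each basis 2-blade squares to minus the product of its generators' squares); cross terms between blades sharing an index anticommute and cancel. So B^2 = 4.
Answer: boost, certificate B^2 = 4. Check the certificate: B^2 = 4, and that sign is decisive whatever form B takes.


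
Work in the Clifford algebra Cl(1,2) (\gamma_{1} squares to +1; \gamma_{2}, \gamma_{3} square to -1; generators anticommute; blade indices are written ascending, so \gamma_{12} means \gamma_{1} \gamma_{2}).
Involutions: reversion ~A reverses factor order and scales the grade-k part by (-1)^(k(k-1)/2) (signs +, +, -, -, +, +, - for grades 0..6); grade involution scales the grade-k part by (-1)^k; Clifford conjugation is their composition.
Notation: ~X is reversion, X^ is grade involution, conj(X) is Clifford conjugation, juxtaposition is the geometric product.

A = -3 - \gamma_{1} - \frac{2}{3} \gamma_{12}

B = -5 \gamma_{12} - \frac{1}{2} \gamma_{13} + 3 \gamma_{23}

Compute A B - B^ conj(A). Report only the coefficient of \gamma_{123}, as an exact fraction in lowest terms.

first term: \frac{10}{3} + 5 \gamma_{2} + \frac{1}{2} \gamma_{3} + 15 \gamma_{12} + \frac{7}{2} \gamma_{13} - \frac{28}{3} \gamma_{23} - 3 \gamma_{123}
second term: -\frac{10}{3} + 5 \gamma_{2} + \frac{1}{2} \gamma_{3} + 15 \gamma_{12} + \frac{7}{2} \gamma_{13} - \frac{28}{3} \gamma_{23} + 3 \gamma_{123}
Answer: -6


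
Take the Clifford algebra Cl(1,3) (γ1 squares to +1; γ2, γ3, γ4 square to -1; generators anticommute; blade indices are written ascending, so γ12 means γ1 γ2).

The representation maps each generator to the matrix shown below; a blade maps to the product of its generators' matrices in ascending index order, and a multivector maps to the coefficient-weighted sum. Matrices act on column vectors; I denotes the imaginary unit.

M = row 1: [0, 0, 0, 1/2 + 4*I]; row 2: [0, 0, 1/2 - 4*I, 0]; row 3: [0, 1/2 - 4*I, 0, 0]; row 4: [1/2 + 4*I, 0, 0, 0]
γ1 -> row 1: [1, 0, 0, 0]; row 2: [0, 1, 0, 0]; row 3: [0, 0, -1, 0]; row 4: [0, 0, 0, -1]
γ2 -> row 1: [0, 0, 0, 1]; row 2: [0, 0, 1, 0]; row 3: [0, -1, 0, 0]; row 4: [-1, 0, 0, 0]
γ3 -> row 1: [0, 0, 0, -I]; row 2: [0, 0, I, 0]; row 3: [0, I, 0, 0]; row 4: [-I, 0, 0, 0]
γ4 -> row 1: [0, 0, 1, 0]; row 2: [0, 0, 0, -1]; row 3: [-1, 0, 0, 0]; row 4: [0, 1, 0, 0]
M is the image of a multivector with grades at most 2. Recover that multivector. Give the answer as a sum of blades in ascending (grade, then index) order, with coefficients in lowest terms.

Method: the blade images are trace-orthogonal — tr(rho(e_A) rho(e_B)^-1) = 4 if A = B and 0 otherwise — and rho(e_A)^-1 = (e_A)^2 * rho(e_A) with (e_A)^2 = +1 or -1, so the coefficient of e_A in the preimage is (e_A)^2 * tr(M rho(e_A))/4.
Nonzero projections over blades of grade <= 2: γ3: (γ3)^2 = -1, tr(M rho(γ3)) = 16, coefficient -4; γ12: (γ12)^2 = +1, tr(M rho(γ12)) = 2, coefficient 1/2. Every other blade of grade <= 2 projects to 0.
Answer: -4*γ3 + 1/2*γ12


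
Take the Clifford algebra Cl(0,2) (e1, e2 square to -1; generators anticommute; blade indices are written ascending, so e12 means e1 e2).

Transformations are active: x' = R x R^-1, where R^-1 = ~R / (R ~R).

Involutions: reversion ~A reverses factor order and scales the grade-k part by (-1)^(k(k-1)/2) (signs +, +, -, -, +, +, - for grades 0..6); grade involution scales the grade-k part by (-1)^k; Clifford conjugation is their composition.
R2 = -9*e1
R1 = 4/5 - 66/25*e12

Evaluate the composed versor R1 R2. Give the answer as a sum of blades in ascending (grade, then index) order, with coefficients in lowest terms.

Distribute over the terms of R2 (each basis-blade product reordered to ascending indices, repeated generators contracted through their squares):
R1 (-9*e1) = -36/5*e1 + 594/25*e2
Answer: -36/5*e1 + 594/25*e2


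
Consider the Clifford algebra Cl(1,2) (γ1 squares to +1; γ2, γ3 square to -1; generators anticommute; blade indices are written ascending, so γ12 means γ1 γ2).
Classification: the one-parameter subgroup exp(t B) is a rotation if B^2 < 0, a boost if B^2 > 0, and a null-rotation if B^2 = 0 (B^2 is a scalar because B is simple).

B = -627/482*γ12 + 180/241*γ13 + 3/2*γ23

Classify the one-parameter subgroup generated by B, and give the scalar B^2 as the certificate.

B^2 term by term: the squares give (-627/482)^2*(γ12)^2 + (180/241)^2*(γ13)^2 + (3/2)^2*(γ23)^2 = 393129/232324*(+1) + 32400/58081*(+1) + 9/4*(-1) = 0 (each basis 2-blade squares to minus the product of its generators' squares); cross terms between blades sharing an index anticommute and cancel. So B^2 = 0.
Answer: null-rotation, certificate B^2 = 0. Key observation: B^2 = 0 is a conjugation invariant, so its sign decides the class regardless of the surface form of B.
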